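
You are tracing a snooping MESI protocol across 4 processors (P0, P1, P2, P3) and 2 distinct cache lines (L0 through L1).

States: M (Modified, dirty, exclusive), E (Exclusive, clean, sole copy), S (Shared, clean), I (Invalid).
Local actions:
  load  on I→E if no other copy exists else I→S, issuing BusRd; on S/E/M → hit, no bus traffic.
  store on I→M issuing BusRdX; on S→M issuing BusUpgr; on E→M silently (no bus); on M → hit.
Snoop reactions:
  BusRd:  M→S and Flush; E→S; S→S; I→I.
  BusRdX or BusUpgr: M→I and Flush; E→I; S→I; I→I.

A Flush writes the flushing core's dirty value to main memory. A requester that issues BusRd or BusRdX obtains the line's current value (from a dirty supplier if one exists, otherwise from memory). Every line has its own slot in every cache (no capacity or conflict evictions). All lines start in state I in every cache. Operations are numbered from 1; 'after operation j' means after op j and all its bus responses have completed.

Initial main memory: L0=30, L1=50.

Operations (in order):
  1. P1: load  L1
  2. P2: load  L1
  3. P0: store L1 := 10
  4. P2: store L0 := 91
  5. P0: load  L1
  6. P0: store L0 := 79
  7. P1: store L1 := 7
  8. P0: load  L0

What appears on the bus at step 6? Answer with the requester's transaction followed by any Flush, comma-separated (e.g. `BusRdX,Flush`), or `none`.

1. P1: load  L1  bus=[BusRd]  L1: P0=I P1=E P2=I P3=I  mem[L1]=50
2. P2: load  L1  bus=[BusRd]  L1: P0=I P1=S P2=S P3=I  mem[L1]=50
3. P0: store L1 := 10  bus=[BusRdX]  L1: P0=M P1=I P2=I P3=I  mem[L1]=50
4. P2: store L0 := 91  bus=[BusRdX]  L0: P0=I P1=I P2=M P3=I  mem[L0]=30
5. P0: load  L1  bus=[-]  L1: P0=M P1=I P2=I P3=I  mem[L1]=50
6. P0: store L0 := 79  bus=[BusRdX,Flush]  L0: P0=M P1=I P2=I P3=I  mem[L0]=91
7. P1: store L1 := 7  bus=[BusRdX,Flush]  L1: P0=I P1=M P2=I P3=I  mem[L1]=10
8. P0: load  L0  bus=[-]  L0: P0=M P1=I P2=I P3=I  mem[L0]=91

bus = BusRdX,Flush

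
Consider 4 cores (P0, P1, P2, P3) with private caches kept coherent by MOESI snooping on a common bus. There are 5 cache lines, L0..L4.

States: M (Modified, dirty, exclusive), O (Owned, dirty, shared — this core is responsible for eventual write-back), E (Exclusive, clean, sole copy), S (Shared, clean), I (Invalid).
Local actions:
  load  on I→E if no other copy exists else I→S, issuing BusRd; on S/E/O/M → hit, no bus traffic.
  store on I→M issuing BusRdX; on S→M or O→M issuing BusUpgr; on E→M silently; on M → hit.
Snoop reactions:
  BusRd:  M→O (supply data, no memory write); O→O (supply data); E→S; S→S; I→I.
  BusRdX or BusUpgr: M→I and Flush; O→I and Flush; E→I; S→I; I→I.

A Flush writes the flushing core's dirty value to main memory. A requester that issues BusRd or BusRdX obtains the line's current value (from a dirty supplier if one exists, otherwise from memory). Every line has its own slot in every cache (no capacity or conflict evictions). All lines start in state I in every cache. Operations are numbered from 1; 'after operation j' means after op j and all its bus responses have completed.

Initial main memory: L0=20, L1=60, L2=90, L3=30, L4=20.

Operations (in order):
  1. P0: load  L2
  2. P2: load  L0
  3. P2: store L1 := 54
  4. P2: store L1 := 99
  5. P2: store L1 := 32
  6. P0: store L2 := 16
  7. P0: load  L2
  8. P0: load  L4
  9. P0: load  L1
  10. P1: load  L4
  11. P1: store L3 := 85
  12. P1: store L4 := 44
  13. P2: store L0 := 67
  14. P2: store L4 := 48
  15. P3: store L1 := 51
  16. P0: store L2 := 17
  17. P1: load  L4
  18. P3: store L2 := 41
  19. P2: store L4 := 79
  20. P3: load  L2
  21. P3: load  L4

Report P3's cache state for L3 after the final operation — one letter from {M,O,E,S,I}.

1. P0: load  L2  bus=[BusRd]  L2: P0=E P1=I P2=I P3=I  mem[L2]=90
2. P2: load  L0  bus=[BusRd]  L0: P0=I P1=I P2=E P3=I  mem[L0]=20
3. P2: store L1 := 54  bus=[BusRdX]  L1: P0=I P1=I P2=M P3=I  mem[L1]=60
4. P2: store L1 := 99  bus=[-]  L1: P0=I P1=I P2=M P3=I  mem[L1]=60
5. P2: store L1 := 32  bus=[-]  L1: P0=I P1=I P2=M P3=I  mem[L1]=60
6. P0: store L2 := 16  bus=[-]  L2: P0=M P1=I P2=I P3=I  mem[L2]=90
7. P0: load  L2  bus=[-]  L2: P0=M P1=I P2=I P3=I  mem[L2]=90
8. P0: load  L4  bus=[BusRd]  L4: P0=E P1=I P2=I P3=I  mem[L4]=20
9. P0: load  L1  bus=[BusRd]  L1: P0=S P1=I P2=O P3=I  mem[L1]=60
10. P1: load  L4  bus=[BusRd]  L4: P0=S P1=S P2=I P3=I  mem[L4]=20
11. P1: store L3 := 85  bus=[BusRdX]  L3: P0=I P1=M P2=I P3=I  mem[L3]=30
12. P1: store L4 := 44  bus=[BusUpgr]  L4: P0=I P1=M P2=I P3=I  mem[L4]=20
13. P2: store L0 := 67  bus=[-]  L0: P0=I P1=I P2=M P3=I  mem[L0]=20
14. P2: store L4 := 48  bus=[BusRdX,Flush]  L4: P0=I P1=I P2=M P3=I  mem[L4]=44
15. P3: store L1 := 51  bus=[BusRdX,Flush]  L1: P0=I P1=I P2=I P3=M  mem[L1]=32
16. P0: store L2 := 17  bus=[-]  L2: P0=M P1=I P2=I P3=I  mem[L2]=90
17. P1: load  L4  bus=[BusRd]  L4: P0=I P1=S P2=O P3=I  mem[L4]=44
18. P3: store L2 := 41  bus=[BusRdX,Flush]  L2: P0=I P1=I P2=I P3=M  mem[L2]=17
19. P2: store L4 := 79  bus=[BusUpgr]  L4: P0=I P1=I P2=M P3=I  mem[L4]=44
20. P3: load  L2  bus=[-]  L2: P0=I P1=I P2=I P3=M  mem[L2]=17
21. P3: load  L4  bus=[BusRd]  L4: P0=I P1=I P2=O P3=S  mem[L4]=44

state = I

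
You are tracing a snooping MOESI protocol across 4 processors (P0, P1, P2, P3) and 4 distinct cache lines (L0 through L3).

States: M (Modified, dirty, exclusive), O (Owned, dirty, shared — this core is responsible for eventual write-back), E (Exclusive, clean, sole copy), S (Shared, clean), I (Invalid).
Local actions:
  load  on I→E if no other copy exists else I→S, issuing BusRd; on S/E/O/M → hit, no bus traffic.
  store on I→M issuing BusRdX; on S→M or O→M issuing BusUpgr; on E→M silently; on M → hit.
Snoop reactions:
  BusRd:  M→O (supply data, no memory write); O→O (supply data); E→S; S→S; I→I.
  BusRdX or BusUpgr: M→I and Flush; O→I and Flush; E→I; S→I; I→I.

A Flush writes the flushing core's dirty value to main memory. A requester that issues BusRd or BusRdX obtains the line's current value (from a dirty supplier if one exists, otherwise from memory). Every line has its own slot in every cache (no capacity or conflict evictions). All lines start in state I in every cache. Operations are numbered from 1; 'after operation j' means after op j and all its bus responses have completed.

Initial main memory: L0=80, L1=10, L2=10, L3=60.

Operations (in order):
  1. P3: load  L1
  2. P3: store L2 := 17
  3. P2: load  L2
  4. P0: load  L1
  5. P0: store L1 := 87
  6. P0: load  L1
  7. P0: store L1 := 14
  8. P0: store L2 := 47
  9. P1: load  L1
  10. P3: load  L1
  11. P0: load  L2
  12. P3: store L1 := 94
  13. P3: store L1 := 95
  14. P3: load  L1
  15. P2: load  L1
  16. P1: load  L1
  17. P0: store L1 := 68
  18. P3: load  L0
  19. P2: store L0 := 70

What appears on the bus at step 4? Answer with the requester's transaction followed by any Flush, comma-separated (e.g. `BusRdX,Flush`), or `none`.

bus = BusRd

1. P3: load  L1  bus=[BusRd]  L1: P0=I P1=I P2=I P3=E  mem[L1]=10
2. P3: store L2 := 17  bus=[BusRdX]  L2: P0=I P1=I P2=I P3=M  mem[L2]=10
3. P2: load  L2  bus=[BusRd]  L2: P0=I P1=I P2=S P3=O  mem[L2]=10
4. P0: load  L1  bus=[BusRd]  L1: P0=S P1=I P2=I P3=S  mem[L1]=10
5. P0: store L1 := 87  bus=[BusUpgr]  L1: P0=M P1=I P2=I P3=I  mem[L1]=10
6. P0: load  L1  bus=[-]  L1: P0=M P1=I P2=I P3=I  mem[L1]=10
7. P0: store L1 := 14  bus=[-]  L1: P0=M P1=I P2=I P3=I  mem[L1]=10
8. P0: store L2 := 47  bus=[BusRdX,Flush]  L2: P0=M P1=I P2=I P3=I  mem[L2]=17
9. P1: load  L1  bus=[BusRd]  L1: P0=O P1=S P2=I P3=I  mem[L1]=10
10. P3: load  L1  bus=[BusRd]  L1: P0=O P1=S P2=I P3=S  mem[L1]=10
11. P0: load  L2  bus=[-]  L2: P0=M P1=I P2=I P3=I  mem[L2]=17
12. P3: store L1 := 94  bus=[BusUpgr,Flush]  L1: P0=I P1=I P2=I P3=M  mem[L1]=14
13. P3: store L1 := 95  bus=[-]  L1: P0=I P1=I P2=I P3=M  mem[L1]=14
14. P3: load  L1  bus=[-]  L1: P0=I P1=I P2=I P3=M  mem[L1]=14
15. P2: load  L1  bus=[BusRd]  L1: P0=I P1=I P2=S P3=O  mem[L1]=14
16. P1: load  L1  bus=[BusRd]  L1: P0=I P1=S P2=S P3=O  mem[L1]=14
17. P0: store L1 := 68  bus=[BusRdX,Flush]  L1: P0=M P1=I P2=I P3=I  mem[L1]=95
18. P3: load  L0  bus=[BusRd]  L0: P0=I P1=I P2=I P3=E  mem[L0]=80
19. P2: store L0 := 70  bus=[BusRdX]  L0: P0=I P1=I P2=M P3=I  mem[L0]=80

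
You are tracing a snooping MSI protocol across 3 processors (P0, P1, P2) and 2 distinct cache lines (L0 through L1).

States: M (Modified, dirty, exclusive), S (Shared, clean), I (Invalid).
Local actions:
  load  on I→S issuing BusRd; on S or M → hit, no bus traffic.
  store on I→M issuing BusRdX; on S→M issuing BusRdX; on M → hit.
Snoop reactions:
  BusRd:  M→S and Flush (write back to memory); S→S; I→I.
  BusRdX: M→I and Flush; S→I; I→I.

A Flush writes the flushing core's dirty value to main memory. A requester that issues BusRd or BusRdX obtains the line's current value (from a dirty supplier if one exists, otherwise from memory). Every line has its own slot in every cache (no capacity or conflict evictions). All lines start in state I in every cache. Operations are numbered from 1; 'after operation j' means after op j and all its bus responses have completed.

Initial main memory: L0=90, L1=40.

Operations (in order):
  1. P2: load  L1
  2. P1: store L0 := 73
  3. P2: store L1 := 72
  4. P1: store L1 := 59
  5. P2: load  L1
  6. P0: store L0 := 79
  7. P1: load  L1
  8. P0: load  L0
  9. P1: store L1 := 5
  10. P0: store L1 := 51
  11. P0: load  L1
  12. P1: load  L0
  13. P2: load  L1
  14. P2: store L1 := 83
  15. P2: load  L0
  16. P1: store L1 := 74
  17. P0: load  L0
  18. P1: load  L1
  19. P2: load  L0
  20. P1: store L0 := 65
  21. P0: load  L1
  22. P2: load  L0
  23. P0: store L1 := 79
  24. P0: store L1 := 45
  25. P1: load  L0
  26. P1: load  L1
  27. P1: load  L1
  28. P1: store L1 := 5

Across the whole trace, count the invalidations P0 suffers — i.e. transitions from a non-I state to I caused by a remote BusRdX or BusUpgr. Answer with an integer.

invalidations = 3

1. P2: load  L1  bus=[BusRd]  L1: P0=I P1=I P2=S  mem[L1]=40
2. P1: store L0 := 73  bus=[BusRdX]  L0: P0=I P1=M P2=I  mem[L0]=90
3. P2: store L1 := 72  bus=[BusRdX]  L1: P0=I P1=I P2=M  mem[L1]=40
4. P1: store L1 := 59  bus=[BusRdX,Flush]  L1: P0=I P1=M P2=I  mem[L1]=72
5. P2: load  L1  bus=[BusRd,Flush]  L1: P0=I P1=S P2=S  mem[L1]=59
6. P0: store L0 := 79  bus=[BusRdX,Flush]  L0: P0=M P1=I P2=I  mem[L0]=73
7. P1: load  L1  bus=[-]  L1: P0=I P1=S P2=S  mem[L1]=59
8. P0: load  L0  bus=[-]  L0: P0=M P1=I P2=I  mem[L0]=73
9. P1: store L1 := 5  bus=[BusRdX]  L1: P0=I P1=M P2=I  mem[L1]=59
10. P0: store L1 := 51  bus=[BusRdX,Flush]  L1: P0=M P1=I P2=I  mem[L1]=5
11. P0: load  L1  bus=[-]  L1: P0=M P1=I P2=I  mem[L1]=5
12. P1: load  L0  bus=[BusRd,Flush]  L0: P0=S P1=S P2=I  mem[L0]=79
13. P2: load  L1  bus=[BusRd,Flush]  L1: P0=S P1=I P2=S  mem[L1]=51
14. P2: store L1 := 83  bus=[BusRdX]  L1: P0=I P1=I P2=M  mem[L1]=51
15. P2: load  L0  bus=[BusRd]  L0: P0=S P1=S P2=S  mem[L0]=79
16. P1: store L1 := 74  bus=[BusRdX,Flush]  L1: P0=I P1=M P2=I  mem[L1]=83
17. P0: load  L0  bus=[-]  L0: P0=S P1=S P2=S  mem[L0]=79
18. P1: load  L1  bus=[-]  L1: P0=I P1=M P2=I  mem[L1]=83
19. P2: load  L0  bus=[-]  L0: P0=S P1=S P2=S  mem[L0]=79
20. P1: store L0 := 65  bus=[BusRdX]  L0: P0=I P1=M P2=I  mem[L0]=79
21. P0: load  L1  bus=[BusRd,Flush]  L1: P0=S P1=S P2=I  mem[L1]=74
22. P2: load  L0  bus=[BusRd,Flush]  L0: P0=I P1=S P2=S  mem[L0]=65
23. P0: store L1 := 79  bus=[BusRdX]  L1: P0=M P1=I P2=I  mem[L1]=74
24. P0: store L1 := 45  bus=[-]  L1: P0=M P1=I P2=I  mem[L1]=74
25. P1: load  L0  bus=[-]  L0: P0=I P1=S P2=S  mem[L0]=65
26. P1: load  L1  bus=[BusRd,Flush]  L1: P0=S P1=S P2=I  mem[L1]=45
27. P1: load  L1  bus=[-]  L1: P0=S P1=S P2=I  mem[L1]=45
28. P1: store L1 := 5  bus=[BusRdX]  L1: P0=I P1=M P2=I  mem[L1]=45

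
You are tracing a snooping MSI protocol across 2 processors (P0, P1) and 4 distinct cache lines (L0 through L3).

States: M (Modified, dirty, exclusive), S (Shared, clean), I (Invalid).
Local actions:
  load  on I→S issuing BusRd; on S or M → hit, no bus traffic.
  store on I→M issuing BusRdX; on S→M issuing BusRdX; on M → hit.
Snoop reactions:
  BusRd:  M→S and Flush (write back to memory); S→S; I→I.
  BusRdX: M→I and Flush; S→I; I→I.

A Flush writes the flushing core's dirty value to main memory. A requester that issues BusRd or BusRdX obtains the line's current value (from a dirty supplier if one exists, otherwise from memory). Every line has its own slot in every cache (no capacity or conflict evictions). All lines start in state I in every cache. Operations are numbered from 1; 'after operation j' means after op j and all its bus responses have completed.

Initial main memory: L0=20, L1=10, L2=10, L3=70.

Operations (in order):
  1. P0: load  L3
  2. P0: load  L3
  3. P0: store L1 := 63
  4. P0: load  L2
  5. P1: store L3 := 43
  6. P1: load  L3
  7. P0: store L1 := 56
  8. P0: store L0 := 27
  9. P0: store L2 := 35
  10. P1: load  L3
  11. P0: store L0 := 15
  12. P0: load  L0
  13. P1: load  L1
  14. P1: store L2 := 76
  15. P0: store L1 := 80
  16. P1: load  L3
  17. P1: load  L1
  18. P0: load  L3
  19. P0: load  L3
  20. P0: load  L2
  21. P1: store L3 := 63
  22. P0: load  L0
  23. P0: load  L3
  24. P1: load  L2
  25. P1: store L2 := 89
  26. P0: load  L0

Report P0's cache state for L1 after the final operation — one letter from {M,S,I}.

state = S

  op1 P0: load  L3 → S/I on L3; bus BusRd; mem=70
  op2 P0: load  L3 → S/I on L3; bus (none); mem=70
  op3 P0: store L1 := 63 → M/I on L1; bus BusRdX; mem=10
  op4 P0: load  L2 → S/I on L2; bus BusRd; mem=10
  op5 P1: store L3 := 43 → I/M on L3; bus BusRdX; mem=70
  op6 P1: load  L3 → I/M on L3; bus (none); mem=70
  op7 P0: store L1 := 56 → M/I on L1; bus (none); mem=10
  op8 P0: store L0 := 27 → M/I on L0; bus BusRdX; mem=20
  op9 P0: store L2 := 35 → M/I on L2; bus BusRdX; mem=10
  op10 P1: load  L3 → I/M on L3; bus (none); mem=70
  op11 P0: store L0 := 15 → M/I on L0; bus (none); mem=20
  op12 P0: load  L0 → M/I on L0; bus (none); mem=20
  op13 P1: load  L1 → S/S on L1; bus BusRd Flush; mem=56
  op14 P1: store L2 := 76 → I/M on L2; bus BusRdX Flush; mem=35
  op15 P0: store L1 := 80 → M/I on L1; bus BusRdX; mem=56
  op16 P1: load  L3 → I/M on L3; bus (none); mem=70
  op17 P1: load  L1 → S/S on L1; bus BusRd Flush; mem=80
  op18 P0: load  L3 → S/S on L3; bus BusRd Flush; mem=43
  op19 P0: load  L3 → S/S on L3; bus (none); mem=43
  op20 P0: load  L2 → S/S on L2; bus BusRd Flush; mem=76
  op21 P1: store L3 := 63 → I/M on L3; bus BusRdX; mem=43
  op22 P0: load  L0 → M/I on L0; bus (none); mem=20
  op23 P0: load  L3 → S/S on L3; bus BusRd Flush; mem=63
  op24 P1: load  L2 → S/S on L2; bus (none); mem=76
  op25 P1: store L2 := 89 → I/M on L2; bus BusRdX; mem=76
  op26 P0: load  L0 → M/I on L0; bus (none); mem=20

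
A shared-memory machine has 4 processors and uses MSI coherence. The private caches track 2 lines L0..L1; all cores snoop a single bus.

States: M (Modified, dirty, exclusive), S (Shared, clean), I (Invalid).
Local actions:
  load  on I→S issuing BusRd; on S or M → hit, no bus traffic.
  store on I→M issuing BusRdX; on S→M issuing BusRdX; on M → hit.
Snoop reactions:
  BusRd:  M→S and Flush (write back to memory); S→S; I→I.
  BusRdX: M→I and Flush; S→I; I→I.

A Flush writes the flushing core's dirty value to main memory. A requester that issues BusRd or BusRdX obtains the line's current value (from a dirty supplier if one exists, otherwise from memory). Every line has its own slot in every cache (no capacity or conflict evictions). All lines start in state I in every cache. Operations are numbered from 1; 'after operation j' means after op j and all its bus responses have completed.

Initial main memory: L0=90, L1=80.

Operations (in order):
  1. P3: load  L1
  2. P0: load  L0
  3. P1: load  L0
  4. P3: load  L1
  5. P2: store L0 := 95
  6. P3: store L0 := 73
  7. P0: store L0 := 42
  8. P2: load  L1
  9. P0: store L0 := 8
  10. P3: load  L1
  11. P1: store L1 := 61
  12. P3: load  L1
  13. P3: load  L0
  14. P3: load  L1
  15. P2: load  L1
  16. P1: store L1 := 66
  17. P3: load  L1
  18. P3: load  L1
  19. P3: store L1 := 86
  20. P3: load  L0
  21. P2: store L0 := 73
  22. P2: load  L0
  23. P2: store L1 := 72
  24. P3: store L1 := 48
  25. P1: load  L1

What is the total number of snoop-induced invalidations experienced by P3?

invalidations = 5

[1] P3: load  L1 | P0:I, P1:I, P2:I, P3:S(80) | bus: BusRd
[2] P0: load  L0 | P0:S(90), P1:I, P2:I, P3:I | bus: BusRd
[3] P1: load  L0 | P0:S(90), P1:S(90), P2:I, P3:I | bus: BusRd
[4] P3: load  L1 | P0:I, P1:I, P2:I, P3:S(80) | bus: none
[5] P2: store L0 := 95 | P0:I, P1:I, P2:M(95), P3:I | bus: BusRdX
[6] P3: store L0 := 73 | P0:I, P1:I, P2:I, P3:M(73) | bus: BusRdX,Flush
[7] P0: store L0 := 42 | P0:M(42), P1:I, P2:I, P3:I | bus: BusRdX,Flush
[8] P2: load  L1 | P0:I, P1:I, P2:S(80), P3:S(80) | bus: BusRd
[9] P0: store L0 := 8 | P0:M(8), P1:I, P2:I, P3:I | bus: none
[10] P3: load  L1 | P0:I, P1:I, P2:S(80), P3:S(80) | bus: none
[11] P1: store L1 := 61 | P0:I, P1:M(61), P2:I, P3:I | bus: BusRdX
[12] P3: load  L1 | P0:I, P1:S(61), P2:I, P3:S(61) | bus: BusRd,Flush
[13] P3: load  L0 | P0:S(8), P1:I, P2:I, P3:S(8) | bus: BusRd,Flush
[14] P3: load  L1 | P0:I, P1:S(61), P2:I, P3:S(61) | bus: none
[15] P2: load  L1 | P0:I, P1:S(61), P2:S(61), P3:S(61) | bus: BusRd
[16] P1: store L1 := 66 | P0:I, P1:M(66), P2:I, P3:I | bus: BusRdX
[17] P3: load  L1 | P0:I, P1:S(66), P2:I, P3:S(66) | bus: BusRd,Flush
[18] P3: load  L1 | P0:I, P1:S(66), P2:I, P3:S(66) | bus: none
[19] P3: store L1 := 86 | P0:I, P1:I, P2:I, P3:M(86) | bus: BusRdX
[20] P3: load  L0 | P0:S(8), P1:I, P2:I, P3:S(8) | bus: none
[21] P2: store L0 := 73 | P0:I, P1:I, P2:M(73), P3:I | bus: BusRdX
[22] P2: load  L0 | P0:I, P1:I, P2:M(73), P3:I | bus: none
[23] P2: store L1 := 72 | P0:I, P1:I, P2:M(72), P3:I | bus: BusRdX,Flush
[24] P3: store L1 := 48 | P0:I, P1:I, P2:I, P3:M(48) | bus: BusRdX,Flush
[25] P1: load  L1 | P0:I, P1:S(48), P2:I, P3:S(48) | bus: BusRd,Flush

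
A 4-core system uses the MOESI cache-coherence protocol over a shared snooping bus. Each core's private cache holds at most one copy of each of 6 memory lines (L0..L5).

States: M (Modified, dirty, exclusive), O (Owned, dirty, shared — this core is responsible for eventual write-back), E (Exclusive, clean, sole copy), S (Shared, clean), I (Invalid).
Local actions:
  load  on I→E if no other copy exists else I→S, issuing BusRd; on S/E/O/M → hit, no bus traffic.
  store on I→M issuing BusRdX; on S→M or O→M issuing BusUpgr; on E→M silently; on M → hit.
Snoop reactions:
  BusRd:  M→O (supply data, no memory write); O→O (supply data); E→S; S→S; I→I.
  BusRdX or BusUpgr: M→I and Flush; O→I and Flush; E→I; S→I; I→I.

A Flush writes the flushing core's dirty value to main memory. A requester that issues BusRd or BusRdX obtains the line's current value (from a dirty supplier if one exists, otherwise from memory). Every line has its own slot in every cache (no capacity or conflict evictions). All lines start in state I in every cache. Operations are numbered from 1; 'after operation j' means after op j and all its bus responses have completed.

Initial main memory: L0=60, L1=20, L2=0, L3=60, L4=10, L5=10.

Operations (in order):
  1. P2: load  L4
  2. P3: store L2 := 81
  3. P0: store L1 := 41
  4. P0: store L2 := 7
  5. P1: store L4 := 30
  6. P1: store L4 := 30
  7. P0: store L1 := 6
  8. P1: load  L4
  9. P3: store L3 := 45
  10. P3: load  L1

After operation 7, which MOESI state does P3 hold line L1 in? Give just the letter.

state = I

[1] P2: load  L4 | P0:I, P1:I, P2:E(10), P3:I | bus: BusRd
[2] P3: store L2 := 81 | P0:I, P1:I, P2:I, P3:M(81) | bus: BusRdX
[3] P0: store L1 := 41 | P0:M(41), P1:I, P2:I, P3:I | bus: BusRdX
[4] P0: store L2 := 7 | P0:M(7), P1:I, P2:I, P3:I | bus: BusRdX,Flush
[5] P1: store L4 := 30 | P0:I, P1:M(30), P2:I, P3:I | bus: BusRdX
[6] P1: store L4 := 30 | P0:I, P1:M(30), P2:I, P3:I | bus: none
[7] P0: store L1 := 6 | P0:M(6), P1:I, P2:I, P3:I | bus: none
[8] P1: load  L4 | P0:I, P1:M(30), P2:I, P3:I | bus: none
[9] P3: store L3 := 45 | P0:I, P1:I, P2:I, P3:M(45) | bus: BusRdX
[10] P3: load  L1 | P0:O(6), P1:I, P2:I, P3:S(6) | bus: BusRd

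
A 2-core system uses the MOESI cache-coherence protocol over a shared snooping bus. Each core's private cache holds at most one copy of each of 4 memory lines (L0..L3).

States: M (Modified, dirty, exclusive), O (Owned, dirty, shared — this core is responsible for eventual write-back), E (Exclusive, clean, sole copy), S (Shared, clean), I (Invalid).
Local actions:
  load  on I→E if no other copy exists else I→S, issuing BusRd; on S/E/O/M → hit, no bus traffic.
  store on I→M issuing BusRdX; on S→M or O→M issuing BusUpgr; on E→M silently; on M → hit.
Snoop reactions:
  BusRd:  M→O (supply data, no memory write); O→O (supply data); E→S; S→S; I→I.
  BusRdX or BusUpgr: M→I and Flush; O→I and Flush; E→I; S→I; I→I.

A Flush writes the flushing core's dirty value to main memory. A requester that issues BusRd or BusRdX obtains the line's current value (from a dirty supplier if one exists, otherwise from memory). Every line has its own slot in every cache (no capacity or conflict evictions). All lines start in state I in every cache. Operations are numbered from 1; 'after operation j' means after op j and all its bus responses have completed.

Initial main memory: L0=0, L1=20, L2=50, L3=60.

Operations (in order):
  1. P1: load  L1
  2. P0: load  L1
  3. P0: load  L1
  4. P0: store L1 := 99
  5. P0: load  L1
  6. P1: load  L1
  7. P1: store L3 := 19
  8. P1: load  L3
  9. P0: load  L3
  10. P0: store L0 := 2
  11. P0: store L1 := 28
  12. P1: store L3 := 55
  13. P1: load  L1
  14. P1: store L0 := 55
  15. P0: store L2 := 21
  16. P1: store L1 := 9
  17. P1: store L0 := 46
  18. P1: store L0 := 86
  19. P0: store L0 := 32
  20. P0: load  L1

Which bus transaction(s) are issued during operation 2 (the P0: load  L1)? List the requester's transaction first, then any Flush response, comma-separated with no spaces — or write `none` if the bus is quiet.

1. P1: load  L1  bus=[BusRd]  L1: P0=I P1=E  mem[L1]=20
2. P0: load  L1  bus=[BusRd]  L1: P0=S P1=S  mem[L1]=20
3. P0: load  L1  bus=[-]  L1: P0=S P1=S  mem[L1]=20
4. P0: store L1 := 99  bus=[BusUpgr]  L1: P0=M P1=I  mem[L1]=20
5. P0: load  L1  bus=[-]  L1: P0=M P1=I  mem[L1]=20
6. P1: load  L1  bus=[BusRd]  L1: P0=O P1=S  mem[L1]=20
7. P1: store L3 := 19  bus=[BusRdX]  L3: P0=I P1=M  mem[L3]=60
8. P1: load  L3  bus=[-]  L3: P0=I P1=M  mem[L3]=60
9. P0: load  L3  bus=[BusRd]  L3: P0=S P1=O  mem[L3]=60
10. P0: store L0 := 2  bus=[BusRdX]  L0: P0=M P1=I  mem[L0]=0
11. P0: store L1 := 28  bus=[BusUpgr]  L1: P0=M P1=I  mem[L1]=20
12. P1: store L3 := 55  bus=[BusUpgr]  L3: P0=I P1=M  mem[L3]=60
13. P1: load  L1  bus=[BusRd]  L1: P0=O P1=S  mem[L1]=20
14. P1: store L0 := 55  bus=[BusRdX,Flush]  L0: P0=I P1=M  mem[L0]=2
15. P0: store L2 := 21  bus=[BusRdX]  L2: P0=M P1=I  mem[L2]=50
16. P1: store L1 := 9  bus=[BusUpgr,Flush]  L1: P0=I P1=M  mem[L1]=28
17. P1: store L0 := 46  bus=[-]  L0: P0=I P1=M  mem[L0]=2
18. P1: store L0 := 86  bus=[-]  L0: P0=I P1=M  mem[L0]=2
19. P0: store L0 := 32  bus=[BusRdX,Flush]  L0: P0=M P1=I  mem[L0]=86
20. P0: load  L1  bus=[BusRd]  L1: P0=S P1=O  mem[L1]=28

bus = BusRd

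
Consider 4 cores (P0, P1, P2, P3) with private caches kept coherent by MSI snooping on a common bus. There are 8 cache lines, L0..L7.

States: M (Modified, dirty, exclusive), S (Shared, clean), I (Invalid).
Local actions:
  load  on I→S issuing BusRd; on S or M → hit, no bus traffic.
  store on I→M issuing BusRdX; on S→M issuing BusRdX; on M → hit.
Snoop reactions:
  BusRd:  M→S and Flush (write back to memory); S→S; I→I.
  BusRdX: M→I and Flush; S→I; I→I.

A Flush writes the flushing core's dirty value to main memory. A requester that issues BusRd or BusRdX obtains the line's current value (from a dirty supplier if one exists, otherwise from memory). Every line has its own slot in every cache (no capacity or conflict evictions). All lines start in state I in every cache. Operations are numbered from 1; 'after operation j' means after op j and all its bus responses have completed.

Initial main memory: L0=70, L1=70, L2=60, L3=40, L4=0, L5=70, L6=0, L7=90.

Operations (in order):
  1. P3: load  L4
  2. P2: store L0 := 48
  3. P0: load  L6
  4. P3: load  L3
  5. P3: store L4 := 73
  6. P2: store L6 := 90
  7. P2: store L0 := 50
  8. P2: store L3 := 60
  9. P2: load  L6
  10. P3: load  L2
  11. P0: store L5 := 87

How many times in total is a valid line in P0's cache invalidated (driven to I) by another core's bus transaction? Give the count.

[1] P3: load  L4 | P0:I, P1:I, P2:I, P3:S(0) | bus: BusRd
[2] P2: store L0 := 48 | P0:I, P1:I, P2:M(48), P3:I | bus: BusRdX
[3] P0: load  L6 | P0:S(0), P1:I, P2:I, P3:I | bus: BusRd
[4] P3: load  L3 | P0:I, P1:I, P2:I, P3:S(40) | bus: BusRd
[5] P3: store L4 := 73 | P0:I, P1:I, P2:I, P3:M(73) | bus: BusRdX
[6] P2: store L6 := 90 | P0:I, P1:I, P2:M(90), P3:I | bus: BusRdX
[7] P2: store L0 := 50 | P0:I, P1:I, P2:M(50), P3:I | bus: none
[8] P2: store L3 := 60 | P0:I, P1:I, P2:M(60), P3:I | bus: BusRdX
[9] P2: load  L6 | P0:I, P1:I, P2:M(90), P3:I | bus: none
[10] P3: load  L2 | P0:I, P1:I, P2:I, P3:S(60) | bus: BusRd
[11] P0: store L5 := 87 | P0:M(87), P1:I, P2:I, P3:I | bus: BusRdX

invalidations = 1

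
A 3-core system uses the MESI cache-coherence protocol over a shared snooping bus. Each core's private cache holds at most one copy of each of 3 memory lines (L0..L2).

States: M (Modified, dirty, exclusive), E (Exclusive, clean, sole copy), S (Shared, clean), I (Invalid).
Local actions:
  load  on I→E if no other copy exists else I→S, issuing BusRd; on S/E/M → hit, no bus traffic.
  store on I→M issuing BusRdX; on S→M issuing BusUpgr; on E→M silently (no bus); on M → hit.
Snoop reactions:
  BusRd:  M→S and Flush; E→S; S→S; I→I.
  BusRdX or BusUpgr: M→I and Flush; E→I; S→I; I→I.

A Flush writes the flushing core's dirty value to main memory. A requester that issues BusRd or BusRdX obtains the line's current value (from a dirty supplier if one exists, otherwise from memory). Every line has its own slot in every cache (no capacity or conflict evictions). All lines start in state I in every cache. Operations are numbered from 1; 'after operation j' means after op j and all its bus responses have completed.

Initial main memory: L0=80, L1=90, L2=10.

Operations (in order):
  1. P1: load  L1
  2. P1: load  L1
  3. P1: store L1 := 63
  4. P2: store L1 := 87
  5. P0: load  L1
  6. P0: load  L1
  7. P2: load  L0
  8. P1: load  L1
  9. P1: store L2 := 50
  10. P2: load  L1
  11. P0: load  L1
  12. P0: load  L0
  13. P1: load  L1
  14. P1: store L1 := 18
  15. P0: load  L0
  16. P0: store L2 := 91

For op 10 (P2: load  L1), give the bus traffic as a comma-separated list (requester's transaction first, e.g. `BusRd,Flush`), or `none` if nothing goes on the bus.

bus = none

[1] P1: load  L1 | P0:I, P1:E(90), P2:I | bus: BusRd
[2] P1: load  L1 | P0:I, P1:E(90), P2:I | bus: none
[3] P1: store L1 := 63 | P0:I, P1:M(63), P2:I | bus: none
[4] P2: store L1 := 87 | P0:I, P1:I, P2:M(87) | bus: BusRdX,Flush
[5] P0: load  L1 | P0:S(87), P1:I, P2:S(87) | bus: BusRd,Flush
[6] P0: load  L1 | P0:S(87), P1:I, P2:S(87) | bus: none
[7] P2: load  L0 | P0:I, P1:I, P2:E(80) | bus: BusRd
[8] P1: load  L1 | P0:S(87), P1:S(87), P2:S(87) | bus: BusRd
[9] P1: store L2 := 50 | P0:I, P1:M(50), P2:I | bus: BusRdX
[10] P2: load  L1 | P0:S(87), P1:S(87), P2:S(87) | bus: none
[11] P0: load  L1 | P0:S(87), P1:S(87), P2:S(87) | bus: none
[12] P0: load  L0 | P0:S(80), P1:I, P2:S(80) | bus: BusRd
[13] P1: load  L1 | P0:S(87), P1:S(87), P2:S(87) | bus: none
[14] P1: store L1 := 18 | P0:I, P1:M(18), P2:I | bus: BusUpgr
[15] P0: load  L0 | P0:S(80), P1:I, P2:S(80) | bus: none
[16] P0: store L2 := 91 | P0:M(91), P1:I, P2:I | bus: BusRdX,Flush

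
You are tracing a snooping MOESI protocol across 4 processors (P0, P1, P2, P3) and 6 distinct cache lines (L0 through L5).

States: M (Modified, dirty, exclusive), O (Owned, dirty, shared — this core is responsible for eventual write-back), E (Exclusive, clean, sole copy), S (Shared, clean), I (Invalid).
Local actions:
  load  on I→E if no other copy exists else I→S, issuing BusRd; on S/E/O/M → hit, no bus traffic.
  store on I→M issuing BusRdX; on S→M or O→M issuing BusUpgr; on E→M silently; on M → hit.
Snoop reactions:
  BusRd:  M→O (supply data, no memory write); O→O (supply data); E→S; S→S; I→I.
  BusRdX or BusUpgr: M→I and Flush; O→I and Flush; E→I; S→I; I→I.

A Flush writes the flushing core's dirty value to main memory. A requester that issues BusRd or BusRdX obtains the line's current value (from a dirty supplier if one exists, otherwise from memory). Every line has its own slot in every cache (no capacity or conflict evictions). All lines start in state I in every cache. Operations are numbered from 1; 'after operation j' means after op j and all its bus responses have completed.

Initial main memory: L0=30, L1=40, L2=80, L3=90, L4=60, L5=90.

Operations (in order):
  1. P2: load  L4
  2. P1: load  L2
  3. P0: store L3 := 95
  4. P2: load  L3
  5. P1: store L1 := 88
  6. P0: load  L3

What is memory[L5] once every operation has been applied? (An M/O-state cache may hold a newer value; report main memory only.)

step 1: P2: load  L4  ⟶  IIEI  (L4)  txn=BusRd  M[L4]=60
step 2: P1: load  L2  ⟶  IEII  (L2)  txn=BusRd  M[L2]=80
step 3: P0: store L3 := 95  ⟶  MIII  (L3)  txn=BusRdX  M[L3]=90
step 4: P2: load  L3  ⟶  OISI  (L3)  txn=BusRd  M[L3]=90
step 5: P1: store L1 := 88  ⟶  IMII  (L1)  txn=BusRdX  M[L1]=40
step 6: P0: load  L3  ⟶  OISI  (L3)  txn=∅  M[L3]=90

memory[L5] = 90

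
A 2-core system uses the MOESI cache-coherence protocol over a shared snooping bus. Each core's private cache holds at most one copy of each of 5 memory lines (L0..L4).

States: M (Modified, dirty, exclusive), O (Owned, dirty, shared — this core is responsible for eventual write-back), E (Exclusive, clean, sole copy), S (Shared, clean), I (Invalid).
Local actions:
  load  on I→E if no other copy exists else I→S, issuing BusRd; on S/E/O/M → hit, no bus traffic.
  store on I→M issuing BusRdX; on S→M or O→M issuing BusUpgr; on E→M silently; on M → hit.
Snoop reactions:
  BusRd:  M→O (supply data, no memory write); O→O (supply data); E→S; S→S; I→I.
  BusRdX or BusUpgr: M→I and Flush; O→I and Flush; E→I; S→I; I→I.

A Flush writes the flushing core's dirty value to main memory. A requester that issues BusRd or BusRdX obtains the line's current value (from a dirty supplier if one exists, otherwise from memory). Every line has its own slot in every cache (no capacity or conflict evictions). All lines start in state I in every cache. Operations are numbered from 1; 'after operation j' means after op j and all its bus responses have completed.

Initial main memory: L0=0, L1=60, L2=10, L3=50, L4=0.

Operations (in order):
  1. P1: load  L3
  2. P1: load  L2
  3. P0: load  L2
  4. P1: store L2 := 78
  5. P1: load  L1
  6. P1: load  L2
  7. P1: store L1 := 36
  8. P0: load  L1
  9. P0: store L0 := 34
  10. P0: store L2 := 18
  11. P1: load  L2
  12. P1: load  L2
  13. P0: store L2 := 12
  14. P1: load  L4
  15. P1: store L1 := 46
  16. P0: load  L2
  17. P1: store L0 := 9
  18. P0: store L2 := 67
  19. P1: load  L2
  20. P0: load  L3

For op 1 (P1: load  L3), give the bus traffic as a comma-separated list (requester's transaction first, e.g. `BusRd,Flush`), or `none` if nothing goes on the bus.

1. P1: load  L3  bus=[BusRd]  L3: P0=I P1=E  mem[L3]=50
2. P1: load  L2  bus=[BusRd]  L2: P0=I P1=E  mem[L2]=10
3. P0: load  L2  bus=[BusRd]  L2: P0=S P1=S  mem[L2]=10
4. P1: store L2 := 78  bus=[BusUpgr]  L2: P0=I P1=M  mem[L2]=10
5. P1: load  L1  bus=[BusRd]  L1: P0=I P1=E  mem[L1]=60
6. P1: load  L2  bus=[-]  L2: P0=I P1=M  mem[L2]=10
7. P1: store L1 := 36  bus=[-]  L1: P0=I P1=M  mem[L1]=60
8. P0: load  L1  bus=[BusRd]  L1: P0=S P1=O  mem[L1]=60
9. P0: store L0 := 34  bus=[BusRdX]  L0: P0=M P1=I  mem[L0]=0
10. P0: store L2 := 18  bus=[BusRdX,Flush]  L2: P0=M P1=I  mem[L2]=78
11. P1: load  L2  bus=[BusRd]  L2: P0=O P1=S  mem[L2]=78
12. P1: load  L2  bus=[-]  L2: P0=O P1=S  mem[L2]=78
13. P0: store L2 := 12  bus=[BusUpgr]  L2: P0=M P1=I  mem[L2]=78
14. P1: load  L4  bus=[BusRd]  L4: P0=I P1=E  mem[L4]=0
15. P1: store L1 := 46  bus=[BusUpgr]  L1: P0=I P1=M  mem[L1]=60
16. P0: load  L2  bus=[-]  L2: P0=M P1=I  mem[L2]=78
17. P1: store L0 := 9  bus=[BusRdX,Flush]  L0: P0=I P1=M  mem[L0]=34
18. P0: store L2 := 67  bus=[-]  L2: P0=M P1=I  mem[L2]=78
19. P1: load  L2  bus=[BusRd]  L2: P0=O P1=S  mem[L2]=78
20. P0: load  L3  bus=[BusRd]  L3: P0=S P1=S  mem[L3]=50

bus = BusRd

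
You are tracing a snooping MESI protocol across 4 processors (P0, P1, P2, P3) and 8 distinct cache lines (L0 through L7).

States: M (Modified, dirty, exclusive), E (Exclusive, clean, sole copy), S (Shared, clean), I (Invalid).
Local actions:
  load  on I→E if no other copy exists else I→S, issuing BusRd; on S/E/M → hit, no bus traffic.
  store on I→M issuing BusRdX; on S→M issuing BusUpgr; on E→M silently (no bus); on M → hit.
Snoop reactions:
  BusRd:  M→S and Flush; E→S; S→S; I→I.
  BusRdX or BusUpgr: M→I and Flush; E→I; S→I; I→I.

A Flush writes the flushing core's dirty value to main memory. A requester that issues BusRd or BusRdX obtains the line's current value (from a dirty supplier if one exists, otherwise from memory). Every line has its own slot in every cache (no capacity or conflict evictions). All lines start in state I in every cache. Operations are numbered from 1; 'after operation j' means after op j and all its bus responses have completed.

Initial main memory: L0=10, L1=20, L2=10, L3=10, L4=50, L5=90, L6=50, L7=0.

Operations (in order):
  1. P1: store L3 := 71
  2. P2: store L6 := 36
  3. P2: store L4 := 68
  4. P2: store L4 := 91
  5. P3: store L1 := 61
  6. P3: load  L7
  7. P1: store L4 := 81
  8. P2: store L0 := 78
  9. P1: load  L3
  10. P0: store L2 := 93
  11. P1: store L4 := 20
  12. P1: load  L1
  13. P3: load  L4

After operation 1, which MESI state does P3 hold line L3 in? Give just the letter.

state = I

  op1 P1: store L3 := 71 → I/M/I/I on L3; bus BusRdX; mem=10
  op2 P2: store L6 := 36 → I/I/M/I on L6; bus BusRdX; mem=50
  op3 P2: store L4 := 68 → I/I/M/I on L4; bus BusRdX; mem=50
  op4 P2: store L4 := 91 → I/I/M/I on L4; bus (none); mem=50
  op5 P3: store L1 := 61 → I/I/I/M on L1; bus BusRdX; mem=20
  op6 P3: load  L7 → I/I/I/E on L7; bus BusRd; mem=0
  op7 P1: store L4 := 81 → I/M/I/I on L4; bus BusRdX Flush; mem=91
  op8 P2: store L0 := 78 → I/I/M/I on L0; bus BusRdX; mem=10
  op9 P1: load  L3 → I/M/I/I on L3; bus (none); mem=10
  op10 P0: store L2 := 93 → M/I/I/I on L2; bus BusRdX; mem=10
  op11 P1: store L4 := 20 → I/M/I/I on L4; bus (none); mem=91
  op12 P1: load  L1 → I/S/I/S on L1; bus BusRd Flush; mem=61
  op13 P3: load  L4 → I/S/I/S on L4; bus BusRd Flush; mem=20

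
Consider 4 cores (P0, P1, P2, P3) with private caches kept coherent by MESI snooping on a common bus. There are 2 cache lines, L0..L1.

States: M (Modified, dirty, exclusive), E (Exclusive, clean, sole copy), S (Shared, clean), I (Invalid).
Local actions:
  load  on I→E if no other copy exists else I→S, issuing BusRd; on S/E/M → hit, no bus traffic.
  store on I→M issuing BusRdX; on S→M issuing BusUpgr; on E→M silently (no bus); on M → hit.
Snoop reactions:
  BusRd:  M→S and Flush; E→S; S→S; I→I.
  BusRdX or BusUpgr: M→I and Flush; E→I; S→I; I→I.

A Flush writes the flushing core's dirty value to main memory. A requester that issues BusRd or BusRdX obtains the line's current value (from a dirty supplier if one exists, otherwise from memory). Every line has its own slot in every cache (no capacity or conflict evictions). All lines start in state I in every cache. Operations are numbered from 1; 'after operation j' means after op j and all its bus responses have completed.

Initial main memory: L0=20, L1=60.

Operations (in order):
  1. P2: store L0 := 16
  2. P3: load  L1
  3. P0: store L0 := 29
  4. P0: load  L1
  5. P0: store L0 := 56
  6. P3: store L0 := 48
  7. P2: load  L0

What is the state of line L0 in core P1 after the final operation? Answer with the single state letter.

  op1 P2: store L0 := 16 → I/I/M/I on L0; bus BusRdX; mem=20
  op2 P3: load  L1 → I/I/I/E on L1; bus BusRd; mem=60
  op3 P0: store L0 := 29 → M/I/I/I on L0; bus BusRdX Flush; mem=16
  op4 P0: load  L1 → S/I/I/S on L1; bus BusRd; mem=60
  op5 P0: store L0 := 56 → M/I/I/I on L0; bus (none); mem=16
  op6 P3: store L0 := 48 → I/I/I/M on L0; bus BusRdX Flush; mem=56
  op7 P2: load  L0 → I/I/S/S on L0; bus BusRd Flush; mem=48

state = I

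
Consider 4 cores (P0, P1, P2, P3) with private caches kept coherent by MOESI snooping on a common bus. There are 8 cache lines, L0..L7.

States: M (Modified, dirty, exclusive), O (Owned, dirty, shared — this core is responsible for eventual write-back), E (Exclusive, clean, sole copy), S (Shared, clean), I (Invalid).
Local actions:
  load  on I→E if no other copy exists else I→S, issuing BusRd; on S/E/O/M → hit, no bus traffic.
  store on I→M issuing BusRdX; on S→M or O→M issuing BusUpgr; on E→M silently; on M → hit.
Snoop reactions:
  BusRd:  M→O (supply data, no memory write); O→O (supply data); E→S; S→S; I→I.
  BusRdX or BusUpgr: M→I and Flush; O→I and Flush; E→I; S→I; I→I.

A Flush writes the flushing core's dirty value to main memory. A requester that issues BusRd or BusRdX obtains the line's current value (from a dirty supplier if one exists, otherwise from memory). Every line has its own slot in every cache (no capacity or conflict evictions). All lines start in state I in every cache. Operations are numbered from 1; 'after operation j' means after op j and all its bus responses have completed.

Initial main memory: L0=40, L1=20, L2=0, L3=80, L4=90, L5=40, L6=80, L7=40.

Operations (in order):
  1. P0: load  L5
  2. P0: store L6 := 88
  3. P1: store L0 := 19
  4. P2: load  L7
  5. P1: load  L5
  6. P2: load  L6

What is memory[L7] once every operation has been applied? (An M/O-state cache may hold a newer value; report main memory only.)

memory[L7] = 40

[1] P0: load  L5 | P0:E(40), P1:I, P2:I, P3:I | bus: BusRd
[2] P0: store L6 := 88 | P0:M(88), P1:I, P2:I, P3:I | bus: BusRdX
[3] P1: store L0 := 19 | P0:I, P1:M(19), P2:I, P3:I | bus: BusRdX
[4] P2: load  L7 | P0:I, P1:I, P2:E(40), P3:I | bus: BusRd
[5] P1: load  L5 | P0:S(40), P1:S(40), P2:I, P3:I | bus: BusRd
[6] P2: load  L6 | P0:O(88), P1:I, P2:S(88), P3:I | bus: BusRd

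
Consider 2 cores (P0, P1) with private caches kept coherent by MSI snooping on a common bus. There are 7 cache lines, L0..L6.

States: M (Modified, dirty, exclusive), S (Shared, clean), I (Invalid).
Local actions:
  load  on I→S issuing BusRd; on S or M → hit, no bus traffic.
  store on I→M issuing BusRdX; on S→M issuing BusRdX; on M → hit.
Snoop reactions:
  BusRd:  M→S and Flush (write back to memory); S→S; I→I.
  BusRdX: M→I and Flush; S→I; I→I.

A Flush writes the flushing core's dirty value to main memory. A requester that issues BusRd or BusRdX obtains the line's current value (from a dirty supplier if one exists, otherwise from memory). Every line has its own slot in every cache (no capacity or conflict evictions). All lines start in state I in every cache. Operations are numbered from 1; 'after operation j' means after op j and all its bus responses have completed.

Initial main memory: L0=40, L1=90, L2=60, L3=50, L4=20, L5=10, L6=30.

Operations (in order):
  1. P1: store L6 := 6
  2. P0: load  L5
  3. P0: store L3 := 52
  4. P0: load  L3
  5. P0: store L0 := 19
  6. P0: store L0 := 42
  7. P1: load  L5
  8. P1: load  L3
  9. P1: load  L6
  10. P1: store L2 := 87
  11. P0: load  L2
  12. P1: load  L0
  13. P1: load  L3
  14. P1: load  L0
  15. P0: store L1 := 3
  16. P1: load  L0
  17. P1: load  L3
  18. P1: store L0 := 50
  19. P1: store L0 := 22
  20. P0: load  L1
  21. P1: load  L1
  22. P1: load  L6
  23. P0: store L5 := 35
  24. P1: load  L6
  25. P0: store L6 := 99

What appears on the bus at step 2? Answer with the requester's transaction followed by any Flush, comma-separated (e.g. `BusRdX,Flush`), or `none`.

bus = BusRd

  op1 P1: store L6 := 6 → I/M on L6; bus BusRdX; mem=30
  op2 P0: load  L5 → S/I on L5; bus BusRd; mem=10
  op3 P0: store L3 := 52 → M/I on L3; bus BusRdX; mem=50
  op4 P0: load  L3 → M/I on L3; bus (none); mem=50
  op5 P0: store L0 := 19 → M/I on L0; bus BusRdX; mem=40
  op6 P0: store L0 := 42 → M/I on L0; bus (none); mem=40
  op7 P1: load  L5 → S/S on L5; bus BusRd; mem=10
  op8 P1: load  L3 → S/S on L3; bus BusRd Flush; mem=52
  op9 P1: load  L6 → I/M on L6; bus (none); mem=30
  op10 P1: store L2 := 87 → I/M on L2; bus BusRdX; mem=60
  op11 P0: load  L2 → S/S on L2; bus BusRd Flush; mem=87
  op12 P1: load  L0 → S/S on L0; bus BusRd Flush; mem=42
  op13 P1: load  L3 → S/S on L3; bus (none); mem=52
  op14 P1: load  L0 → S/S on L0; bus (none); mem=42
  op15 P0: store L1 := 3 → M/I on L1; bus BusRdX; mem=90
  op16 P1: load  L0 → S/S on L0; bus (none); mem=42
  op17 P1: load  L3 → S/S on L3; bus (none); mem=52
  op18 P1: store L0 := 50 → I/M on L0; bus BusRdX; mem=42
  op19 P1: store L0 := 22 → I/M on L0; bus (none); mem=42
  op20 P0: load  L1 → M/I on L1; bus (none); mem=90
  op21 P1: load  L1 → S/S on L1; bus BusRd Flush; mem=3
  op22 P1: load  L6 → I/M on L6; bus (none); mem=30
  op23 P0: store L5 := 35 → M/I on L5; bus BusRdX; mem=10
  op24 P1: load  L6 → I/M on L6; bus (none); mem=30
  op25 P0: store L6 := 99 → M/I on L6; bus BusRdX Flush; mem=6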